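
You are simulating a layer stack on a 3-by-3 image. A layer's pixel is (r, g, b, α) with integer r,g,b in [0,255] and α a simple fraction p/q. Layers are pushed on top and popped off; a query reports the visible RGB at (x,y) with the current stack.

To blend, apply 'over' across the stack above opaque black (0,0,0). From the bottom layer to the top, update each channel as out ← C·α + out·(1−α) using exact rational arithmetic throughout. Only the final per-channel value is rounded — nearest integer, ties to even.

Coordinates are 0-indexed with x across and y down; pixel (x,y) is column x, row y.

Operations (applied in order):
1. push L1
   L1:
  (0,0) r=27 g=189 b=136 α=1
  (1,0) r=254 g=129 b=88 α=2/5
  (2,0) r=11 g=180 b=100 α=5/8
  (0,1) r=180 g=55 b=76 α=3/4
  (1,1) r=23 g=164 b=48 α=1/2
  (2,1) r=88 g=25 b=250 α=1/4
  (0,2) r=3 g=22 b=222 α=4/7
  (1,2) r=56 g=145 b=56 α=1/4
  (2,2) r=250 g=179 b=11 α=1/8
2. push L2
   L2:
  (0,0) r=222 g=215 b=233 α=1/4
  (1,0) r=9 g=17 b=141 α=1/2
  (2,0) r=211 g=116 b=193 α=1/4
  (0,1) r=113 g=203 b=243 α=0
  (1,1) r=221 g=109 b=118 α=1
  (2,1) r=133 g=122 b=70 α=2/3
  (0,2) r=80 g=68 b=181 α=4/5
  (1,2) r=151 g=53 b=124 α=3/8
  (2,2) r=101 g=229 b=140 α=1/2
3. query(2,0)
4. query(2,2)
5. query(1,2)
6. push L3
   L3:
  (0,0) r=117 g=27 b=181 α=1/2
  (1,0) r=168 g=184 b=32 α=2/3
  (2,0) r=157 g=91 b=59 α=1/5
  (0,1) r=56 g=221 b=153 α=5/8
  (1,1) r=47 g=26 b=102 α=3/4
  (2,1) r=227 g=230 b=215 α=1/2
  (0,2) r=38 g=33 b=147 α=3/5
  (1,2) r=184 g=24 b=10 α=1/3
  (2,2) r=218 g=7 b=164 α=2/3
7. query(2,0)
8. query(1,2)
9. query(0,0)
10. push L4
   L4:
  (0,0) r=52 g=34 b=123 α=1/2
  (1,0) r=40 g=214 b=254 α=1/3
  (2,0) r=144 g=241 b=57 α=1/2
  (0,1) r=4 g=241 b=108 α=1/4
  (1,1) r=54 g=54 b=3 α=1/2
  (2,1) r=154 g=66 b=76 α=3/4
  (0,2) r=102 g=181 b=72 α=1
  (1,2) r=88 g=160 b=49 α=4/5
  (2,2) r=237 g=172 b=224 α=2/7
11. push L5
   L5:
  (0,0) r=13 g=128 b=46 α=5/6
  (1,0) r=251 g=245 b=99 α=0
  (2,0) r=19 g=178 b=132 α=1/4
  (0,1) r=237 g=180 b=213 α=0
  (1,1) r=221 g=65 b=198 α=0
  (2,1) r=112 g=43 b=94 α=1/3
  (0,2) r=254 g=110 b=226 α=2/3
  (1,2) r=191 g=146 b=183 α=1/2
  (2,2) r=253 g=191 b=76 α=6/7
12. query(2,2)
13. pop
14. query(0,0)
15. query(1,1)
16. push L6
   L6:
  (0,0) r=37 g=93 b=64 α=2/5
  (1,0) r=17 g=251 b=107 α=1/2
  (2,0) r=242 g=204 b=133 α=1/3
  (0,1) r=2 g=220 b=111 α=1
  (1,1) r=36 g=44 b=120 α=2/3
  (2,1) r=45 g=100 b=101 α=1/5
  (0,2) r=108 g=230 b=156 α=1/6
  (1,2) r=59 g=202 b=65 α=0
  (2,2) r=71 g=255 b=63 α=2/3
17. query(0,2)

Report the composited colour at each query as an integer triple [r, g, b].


at x=2,y=0 over L1,L2:
after L1 α=5/8: [55/8, 225/2, 125/2]
after L2 α=1/4: [1853/32, 907/8, 761/8]
rounded: [58, 113, 95]

(2,2) stack=L1,L2; from [0,0,0]:
+L1 (α=1/8) → [125/4, 179/8, 11/8]
+L2 (α=1/2) → [529/8, 2011/16, 1131/16]
→ [66, 126, 71]

query (1,2) [L1,L2] — begin 0,0,0
L1 α=1/4: [14, 145/4, 14]
L2 α=3/8: [523/8, 1361/32, 221/4]
rounded: [65, 43, 55]

query (2,0) [L1,L2,L3] — begin 0,0,0
L1 α=5/8: [55/8, 225/2, 125/2]
L2 α=1/4: [1853/32, 907/8, 761/8]
L3 α=1/5: [3109/40, 1089/10, 879/10]
= [78, 109, 88]

query (1,2) [L1,L2,L3] — begin 0,0,0
after L1 α=1/4: [14, 145/4, 14]
after L2 α=3/8: [523/8, 1361/32, 221/4]
after L3 α=1/3: [1259/12, 1745/48, 241/6]
= [105, 36, 40]

at x=0,y=0 over L1,L2,L3:
after L1 α=1: [27, 189, 136]
after L2 α=1/4: [303/4, 391/2, 641/4]
after L3 α=1/2: [771/8, 445/4, 1365/8]
= [96, 111, 171]

at x=2,y=2 over L1,L2,L3,L4,L5:
after L1 α=1/8: [125/4, 179/8, 11/8]
after L2 α=1/2: [529/8, 2011/16, 1131/16]
after L3 α=2/3: [1339/8, 745/16, 6379/48]
after L4 α=2/7: [10487/56, 9229/112, 53399/336]
after L5 α=6/7: [95495/392, 137581/784, 206615/2352]
rounded: [244, 175, 88]

at x=0,y=0 over L1,L2,L3,L4:
+L1 (α=1) → [27, 189, 136]
+L2 (α=1/4) → [303/4, 391/2, 641/4]
+L3 (α=1/2) → [771/8, 445/4, 1365/8]
+L4 (α=1/2) → [1187/16, 581/8, 2349/16]
= [74, 73, 147]

(1,1) stack=L1,L2,L3,L4; from [0,0,0]:
+L1 (α=1/2) → [23/2, 82, 24]
+L2 (α=1) → [221, 109, 118]
+L3 (α=3/4) → [181/2, 187/4, 106]
+L4 (α=1/2) → [289/4, 403/8, 109/2]
→ [72, 50, 54]

at x=0,y=2 over L1,L2,L3,L4,L6:
L1 α=4/7: [12/7, 88/7, 888/7]
L2 α=4/5: [2252/35, 1992/35, 5956/35]
L3 α=3/5: [8494/175, 7449/175, 27347/175]
L4 α=1: [102, 181, 72]
L6 α=1/6: [103, 1135/6, 86]
rounded: [103, 189, 86]


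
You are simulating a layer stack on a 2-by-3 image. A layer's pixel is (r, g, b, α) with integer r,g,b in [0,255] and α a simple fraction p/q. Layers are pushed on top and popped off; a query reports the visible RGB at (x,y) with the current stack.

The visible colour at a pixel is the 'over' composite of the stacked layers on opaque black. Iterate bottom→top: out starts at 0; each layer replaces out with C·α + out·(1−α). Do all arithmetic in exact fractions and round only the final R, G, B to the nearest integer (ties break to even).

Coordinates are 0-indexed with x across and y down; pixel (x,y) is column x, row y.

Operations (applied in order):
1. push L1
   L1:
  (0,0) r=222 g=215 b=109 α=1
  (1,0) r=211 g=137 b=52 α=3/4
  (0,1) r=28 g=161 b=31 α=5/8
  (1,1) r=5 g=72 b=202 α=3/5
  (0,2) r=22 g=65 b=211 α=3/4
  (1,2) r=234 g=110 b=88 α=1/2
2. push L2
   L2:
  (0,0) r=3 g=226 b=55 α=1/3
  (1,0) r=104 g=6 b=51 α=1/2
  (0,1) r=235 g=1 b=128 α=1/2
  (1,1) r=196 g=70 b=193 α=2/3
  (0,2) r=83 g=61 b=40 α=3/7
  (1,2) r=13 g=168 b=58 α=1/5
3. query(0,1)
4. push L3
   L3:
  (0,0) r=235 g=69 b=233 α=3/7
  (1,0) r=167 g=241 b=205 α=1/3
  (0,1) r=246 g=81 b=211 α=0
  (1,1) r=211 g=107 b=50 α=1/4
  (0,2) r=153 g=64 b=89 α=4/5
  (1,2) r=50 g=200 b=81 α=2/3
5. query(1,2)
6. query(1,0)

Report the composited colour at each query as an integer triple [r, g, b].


query (0,1) [L1,L2] — begin 0,0,0
after L1 α=5/8: [35/2, 805/8, 155/8]
after L2 α=1/2: [505/4, 813/16, 1179/16]
rounded: [126, 51, 74]

at x=1,y=2 over L1,L2,L3:
+L1 (α=1/2) → [117, 55, 44]
+L2 (α=1/5) → [481/5, 388/5, 234/5]
+L3 (α=2/3) → [327/5, 796/5, 348/5]
rounded: [65, 159, 70]

(1,0) stack=L1,L2,L3; from [0,0,0]:
L1 α=3/4: [633/4, 411/4, 39]
L2 α=1/2: [1049/8, 435/8, 45]
L3 α=1/3: [1717/12, 1399/12, 295/3]
rounded: [143, 117, 98]


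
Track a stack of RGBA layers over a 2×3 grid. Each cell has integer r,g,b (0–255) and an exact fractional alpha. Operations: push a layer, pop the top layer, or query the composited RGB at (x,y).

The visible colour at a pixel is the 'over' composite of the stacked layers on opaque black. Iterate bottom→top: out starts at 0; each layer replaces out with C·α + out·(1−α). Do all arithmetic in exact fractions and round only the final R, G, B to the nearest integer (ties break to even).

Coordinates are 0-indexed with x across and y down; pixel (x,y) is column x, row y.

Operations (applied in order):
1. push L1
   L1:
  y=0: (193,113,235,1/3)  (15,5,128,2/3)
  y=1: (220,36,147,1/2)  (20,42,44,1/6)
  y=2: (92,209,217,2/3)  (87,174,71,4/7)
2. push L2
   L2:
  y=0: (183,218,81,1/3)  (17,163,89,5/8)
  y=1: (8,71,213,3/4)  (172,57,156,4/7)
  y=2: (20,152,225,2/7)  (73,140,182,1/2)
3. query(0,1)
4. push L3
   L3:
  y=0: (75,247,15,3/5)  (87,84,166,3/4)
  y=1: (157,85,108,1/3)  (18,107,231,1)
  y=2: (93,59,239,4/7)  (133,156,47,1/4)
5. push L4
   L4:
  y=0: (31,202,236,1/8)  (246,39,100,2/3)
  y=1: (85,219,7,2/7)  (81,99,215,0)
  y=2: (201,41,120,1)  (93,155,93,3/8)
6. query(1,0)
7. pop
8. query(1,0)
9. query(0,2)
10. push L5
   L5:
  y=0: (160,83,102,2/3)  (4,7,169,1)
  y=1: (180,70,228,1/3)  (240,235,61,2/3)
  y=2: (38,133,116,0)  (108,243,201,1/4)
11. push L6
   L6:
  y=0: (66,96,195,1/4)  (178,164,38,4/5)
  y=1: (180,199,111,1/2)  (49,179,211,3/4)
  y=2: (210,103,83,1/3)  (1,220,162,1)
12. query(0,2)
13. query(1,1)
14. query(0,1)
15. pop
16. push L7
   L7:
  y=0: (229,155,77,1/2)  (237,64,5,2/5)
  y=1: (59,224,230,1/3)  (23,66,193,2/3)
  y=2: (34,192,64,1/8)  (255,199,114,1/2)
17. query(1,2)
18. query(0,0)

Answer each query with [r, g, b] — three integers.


query (0,1) [L1,L2] — begin 0,0,0
after L1 α=1/2: [110, 18, 147/2]
after L2 α=3/4: [67/2, 231/4, 1425/8]
→ [34, 58, 178]

query (1,0) [L1,L2,L3,L4] — begin 0,0,0
after L1 α=2/3: [10, 10/3, 256/3]
after L2 α=5/8: [115/8, 825/8, 701/8]
after L3 α=3/4: [2203/32, 2841/32, 4685/32]
after L4 α=2/3: [17947/96, 1779/32, 3695/32]
rounded: [187, 56, 115]

query (1,0) [L1,L2,L3] — begin 0,0,0
L1 α=2/3: [10, 10/3, 256/3]
L2 α=5/8: [115/8, 825/8, 701/8]
L3 α=3/4: [2203/32, 2841/32, 4685/32]
→ [69, 89, 146]

query (0,2) [L1,L2,L3] — begin 0,0,0
L1 α=2/3: [184/3, 418/3, 434/3]
L2 α=2/7: [1040/21, 3002/21, 3520/21]
L3 α=4/7: [3644/49, 4654/49, 10212/49]
rounded: [74, 95, 208]

query (0,2) [L1,L2,L3,L5,L6] — begin 0,0,0
after L1 α=2/3: [184/3, 418/3, 434/3]
after L2 α=2/7: [1040/21, 3002/21, 3520/21]
after L3 α=4/7: [3644/49, 4654/49, 10212/49]
after L5 α=0: [3644/49, 4654/49, 10212/49]
after L6 α=1/3: [17578/147, 4785/49, 24491/147]
→ [120, 98, 167]

at x=1,y=1 over L1,L2,L3,L5,L6:
after L1 α=1/6: [10/3, 7, 22/3]
after L2 α=4/7: [698/7, 249/7, 646/7]
after L3 α=1: [18, 107, 231]
after L5 α=2/3: [166, 577/3, 353/3]
after L6 α=3/4: [313/4, 547/3, 563/3]
rounded: [78, 182, 188]

(0,1) stack=L1,L2,L3,L5,L6; from [0,0,0]:
L1 α=1/2: [110, 18, 147/2]
L2 α=3/4: [67/2, 231/4, 1425/8]
L3 α=1/3: [224/3, 401/6, 619/4]
L5 α=1/3: [988/9, 611/9, 1075/6]
L6 α=1/2: [1304/9, 1201/9, 1741/12]
rounded: [145, 133, 145]

query (1,2) [L1,L2,L3,L5,L7] — begin 0,0,0
after L1 α=4/7: [348/7, 696/7, 284/7]
after L2 α=1/2: [859/14, 838/7, 779/7]
after L3 α=1/4: [4439/56, 1803/14, 1333/14]
after L5 α=1/4: [19365/224, 8811/56, 6813/56]
after L7 α=1/2: [76485/448, 19955/112, 13197/112]
rounded: [171, 178, 118]

query (0,0) [L1,L2,L3,L5,L7] — begin 0,0,0
L1 α=1/3: [193/3, 113/3, 235/3]
L2 α=1/3: [935/9, 880/9, 713/9]
L3 α=3/5: [779/9, 8429/45, 1831/45]
L5 α=2/3: [3659/27, 15899/135, 11011/135]
L7 α=1/2: [4921/27, 18412/135, 10703/135]
→ [182, 136, 79]


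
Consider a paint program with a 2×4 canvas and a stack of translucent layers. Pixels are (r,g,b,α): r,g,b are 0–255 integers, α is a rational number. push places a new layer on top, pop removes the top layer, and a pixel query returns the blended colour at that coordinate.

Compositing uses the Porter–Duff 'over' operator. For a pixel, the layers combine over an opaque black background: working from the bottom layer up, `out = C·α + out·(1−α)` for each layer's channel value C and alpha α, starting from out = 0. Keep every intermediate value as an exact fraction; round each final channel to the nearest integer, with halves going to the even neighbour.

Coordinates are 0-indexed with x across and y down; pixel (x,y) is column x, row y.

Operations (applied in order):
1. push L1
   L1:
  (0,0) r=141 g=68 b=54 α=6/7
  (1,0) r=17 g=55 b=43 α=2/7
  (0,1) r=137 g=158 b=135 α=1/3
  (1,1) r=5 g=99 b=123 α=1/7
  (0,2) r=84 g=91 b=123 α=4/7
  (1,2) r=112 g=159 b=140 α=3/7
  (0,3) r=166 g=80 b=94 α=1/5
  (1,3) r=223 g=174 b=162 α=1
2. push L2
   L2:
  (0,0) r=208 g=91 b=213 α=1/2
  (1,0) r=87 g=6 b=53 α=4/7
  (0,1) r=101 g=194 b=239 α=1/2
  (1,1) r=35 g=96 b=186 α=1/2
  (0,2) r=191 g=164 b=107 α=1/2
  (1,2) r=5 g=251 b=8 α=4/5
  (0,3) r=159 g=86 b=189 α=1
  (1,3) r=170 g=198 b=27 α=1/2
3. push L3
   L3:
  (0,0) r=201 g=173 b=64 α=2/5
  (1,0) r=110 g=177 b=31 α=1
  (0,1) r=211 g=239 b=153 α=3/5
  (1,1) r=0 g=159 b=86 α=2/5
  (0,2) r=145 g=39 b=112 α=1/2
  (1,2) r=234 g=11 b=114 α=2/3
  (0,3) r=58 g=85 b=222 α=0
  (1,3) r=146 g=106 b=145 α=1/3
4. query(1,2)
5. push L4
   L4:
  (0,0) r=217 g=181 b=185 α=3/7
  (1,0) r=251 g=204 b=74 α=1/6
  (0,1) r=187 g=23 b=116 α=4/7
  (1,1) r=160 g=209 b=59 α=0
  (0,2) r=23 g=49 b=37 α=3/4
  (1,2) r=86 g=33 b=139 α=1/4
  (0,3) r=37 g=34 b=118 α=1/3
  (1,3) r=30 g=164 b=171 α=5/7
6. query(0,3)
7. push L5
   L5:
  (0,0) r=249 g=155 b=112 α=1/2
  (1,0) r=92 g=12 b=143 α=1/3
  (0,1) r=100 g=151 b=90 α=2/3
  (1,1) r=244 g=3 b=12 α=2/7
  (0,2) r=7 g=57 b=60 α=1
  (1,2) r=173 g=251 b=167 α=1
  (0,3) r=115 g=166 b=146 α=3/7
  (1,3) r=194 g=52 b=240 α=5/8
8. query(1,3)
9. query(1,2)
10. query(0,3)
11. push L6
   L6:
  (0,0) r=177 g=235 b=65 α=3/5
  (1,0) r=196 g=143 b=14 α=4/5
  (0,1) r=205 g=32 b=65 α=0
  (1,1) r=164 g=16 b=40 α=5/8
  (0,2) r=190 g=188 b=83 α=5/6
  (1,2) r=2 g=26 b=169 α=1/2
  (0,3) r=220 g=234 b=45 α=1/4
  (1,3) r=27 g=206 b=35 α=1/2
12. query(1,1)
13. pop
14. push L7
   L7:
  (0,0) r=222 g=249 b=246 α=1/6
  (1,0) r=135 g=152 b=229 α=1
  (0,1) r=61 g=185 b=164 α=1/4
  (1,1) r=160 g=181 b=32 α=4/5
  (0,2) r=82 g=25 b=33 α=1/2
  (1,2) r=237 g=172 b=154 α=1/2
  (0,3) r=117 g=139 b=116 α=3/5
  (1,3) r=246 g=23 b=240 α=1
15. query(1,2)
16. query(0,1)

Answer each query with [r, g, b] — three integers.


at x=1,y=2 over L1,L2,L3:
after L1 α=3/7: [48, 477/7, 60]
after L2 α=4/5: [68/5, 1501/7, 92/5]
after L3 α=2/3: [2408/15, 1655/21, 1232/15]
= [161, 79, 82]

(0,3) stack=L1,L2,L3,L4; from [0,0,0]:
L1 α=1/5: [166/5, 16, 94/5]
L2 α=1: [159, 86, 189]
L3 α=0: [159, 86, 189]
L4 α=1/3: [355/3, 206/3, 496/3]
rounded: [118, 69, 165]

at x=1,y=3 over L1,L2,L3,L4,L5:
L1 α=1: [223, 174, 162]
L2 α=1/2: [393/2, 186, 189/2]
L3 α=1/3: [539/3, 478/3, 334/3]
L4 α=5/7: [1528/21, 488/3, 3233/21]
L5 α=5/8: [4159/28, 187/2, 11633/56]
= [149, 94, 208]

(1,2) stack=L1,L2,L3,L4,L5; from [0,0,0]:
after L1 α=3/7: [48, 477/7, 60]
after L2 α=4/5: [68/5, 1501/7, 92/5]
after L3 α=2/3: [2408/15, 1655/21, 1232/15]
after L4 α=1/4: [1419/10, 943/14, 1927/20]
after L5 α=1: [173, 251, 167]
rounded: [173, 251, 167]

(0,3) stack=L1,L2,L3,L4,L5; from [0,0,0]:
after L1 α=1/5: [166/5, 16, 94/5]
after L2 α=1: [159, 86, 189]
after L3 α=0: [159, 86, 189]
after L4 α=1/3: [355/3, 206/3, 496/3]
after L5 α=3/7: [2455/21, 2318/21, 3298/21]
rounded: [117, 110, 157]

query (1,1) [L1,L2,L3,L4,L5,L6] — begin 0,0,0
L1 α=1/7: [5/7, 99/7, 123/7]
L2 α=1/2: [125/7, 771/14, 1425/14]
L3 α=2/5: [75/7, 1353/14, 6683/70]
L4 α=0: [75/7, 1353/14, 6683/70]
L5 α=2/7: [3791/49, 6849/98, 7019/98]
L6 α=5/8: [51553/392, 28387/784, 40657/784]
→ [132, 36, 52]

(1,2) stack=L1,L2,L3,L4,L5,L7; from [0,0,0]:
after L1 α=3/7: [48, 477/7, 60]
after L2 α=4/5: [68/5, 1501/7, 92/5]
after L3 α=2/3: [2408/15, 1655/21, 1232/15]
after L4 α=1/4: [1419/10, 943/14, 1927/20]
after L5 α=1: [173, 251, 167]
after L7 α=1/2: [205, 423/2, 321/2]
→ [205, 212, 160]

(0,1) stack=L1,L2,L3,L4,L5,L7; from [0,0,0]:
+L1 (α=1/3) → [137/3, 158/3, 45]
+L2 (α=1/2) → [220/3, 370/3, 142]
+L3 (α=3/5) → [2339/15, 2891/15, 743/5]
+L4 (α=4/7) → [6079/35, 3351/35, 4549/35]
+L5 (α=2/3) → [13079/105, 13921/105, 10849/105]
+L7 (α=1/4) → [7607/70, 5099/35, 16589/140]
→ [109, 146, 118]


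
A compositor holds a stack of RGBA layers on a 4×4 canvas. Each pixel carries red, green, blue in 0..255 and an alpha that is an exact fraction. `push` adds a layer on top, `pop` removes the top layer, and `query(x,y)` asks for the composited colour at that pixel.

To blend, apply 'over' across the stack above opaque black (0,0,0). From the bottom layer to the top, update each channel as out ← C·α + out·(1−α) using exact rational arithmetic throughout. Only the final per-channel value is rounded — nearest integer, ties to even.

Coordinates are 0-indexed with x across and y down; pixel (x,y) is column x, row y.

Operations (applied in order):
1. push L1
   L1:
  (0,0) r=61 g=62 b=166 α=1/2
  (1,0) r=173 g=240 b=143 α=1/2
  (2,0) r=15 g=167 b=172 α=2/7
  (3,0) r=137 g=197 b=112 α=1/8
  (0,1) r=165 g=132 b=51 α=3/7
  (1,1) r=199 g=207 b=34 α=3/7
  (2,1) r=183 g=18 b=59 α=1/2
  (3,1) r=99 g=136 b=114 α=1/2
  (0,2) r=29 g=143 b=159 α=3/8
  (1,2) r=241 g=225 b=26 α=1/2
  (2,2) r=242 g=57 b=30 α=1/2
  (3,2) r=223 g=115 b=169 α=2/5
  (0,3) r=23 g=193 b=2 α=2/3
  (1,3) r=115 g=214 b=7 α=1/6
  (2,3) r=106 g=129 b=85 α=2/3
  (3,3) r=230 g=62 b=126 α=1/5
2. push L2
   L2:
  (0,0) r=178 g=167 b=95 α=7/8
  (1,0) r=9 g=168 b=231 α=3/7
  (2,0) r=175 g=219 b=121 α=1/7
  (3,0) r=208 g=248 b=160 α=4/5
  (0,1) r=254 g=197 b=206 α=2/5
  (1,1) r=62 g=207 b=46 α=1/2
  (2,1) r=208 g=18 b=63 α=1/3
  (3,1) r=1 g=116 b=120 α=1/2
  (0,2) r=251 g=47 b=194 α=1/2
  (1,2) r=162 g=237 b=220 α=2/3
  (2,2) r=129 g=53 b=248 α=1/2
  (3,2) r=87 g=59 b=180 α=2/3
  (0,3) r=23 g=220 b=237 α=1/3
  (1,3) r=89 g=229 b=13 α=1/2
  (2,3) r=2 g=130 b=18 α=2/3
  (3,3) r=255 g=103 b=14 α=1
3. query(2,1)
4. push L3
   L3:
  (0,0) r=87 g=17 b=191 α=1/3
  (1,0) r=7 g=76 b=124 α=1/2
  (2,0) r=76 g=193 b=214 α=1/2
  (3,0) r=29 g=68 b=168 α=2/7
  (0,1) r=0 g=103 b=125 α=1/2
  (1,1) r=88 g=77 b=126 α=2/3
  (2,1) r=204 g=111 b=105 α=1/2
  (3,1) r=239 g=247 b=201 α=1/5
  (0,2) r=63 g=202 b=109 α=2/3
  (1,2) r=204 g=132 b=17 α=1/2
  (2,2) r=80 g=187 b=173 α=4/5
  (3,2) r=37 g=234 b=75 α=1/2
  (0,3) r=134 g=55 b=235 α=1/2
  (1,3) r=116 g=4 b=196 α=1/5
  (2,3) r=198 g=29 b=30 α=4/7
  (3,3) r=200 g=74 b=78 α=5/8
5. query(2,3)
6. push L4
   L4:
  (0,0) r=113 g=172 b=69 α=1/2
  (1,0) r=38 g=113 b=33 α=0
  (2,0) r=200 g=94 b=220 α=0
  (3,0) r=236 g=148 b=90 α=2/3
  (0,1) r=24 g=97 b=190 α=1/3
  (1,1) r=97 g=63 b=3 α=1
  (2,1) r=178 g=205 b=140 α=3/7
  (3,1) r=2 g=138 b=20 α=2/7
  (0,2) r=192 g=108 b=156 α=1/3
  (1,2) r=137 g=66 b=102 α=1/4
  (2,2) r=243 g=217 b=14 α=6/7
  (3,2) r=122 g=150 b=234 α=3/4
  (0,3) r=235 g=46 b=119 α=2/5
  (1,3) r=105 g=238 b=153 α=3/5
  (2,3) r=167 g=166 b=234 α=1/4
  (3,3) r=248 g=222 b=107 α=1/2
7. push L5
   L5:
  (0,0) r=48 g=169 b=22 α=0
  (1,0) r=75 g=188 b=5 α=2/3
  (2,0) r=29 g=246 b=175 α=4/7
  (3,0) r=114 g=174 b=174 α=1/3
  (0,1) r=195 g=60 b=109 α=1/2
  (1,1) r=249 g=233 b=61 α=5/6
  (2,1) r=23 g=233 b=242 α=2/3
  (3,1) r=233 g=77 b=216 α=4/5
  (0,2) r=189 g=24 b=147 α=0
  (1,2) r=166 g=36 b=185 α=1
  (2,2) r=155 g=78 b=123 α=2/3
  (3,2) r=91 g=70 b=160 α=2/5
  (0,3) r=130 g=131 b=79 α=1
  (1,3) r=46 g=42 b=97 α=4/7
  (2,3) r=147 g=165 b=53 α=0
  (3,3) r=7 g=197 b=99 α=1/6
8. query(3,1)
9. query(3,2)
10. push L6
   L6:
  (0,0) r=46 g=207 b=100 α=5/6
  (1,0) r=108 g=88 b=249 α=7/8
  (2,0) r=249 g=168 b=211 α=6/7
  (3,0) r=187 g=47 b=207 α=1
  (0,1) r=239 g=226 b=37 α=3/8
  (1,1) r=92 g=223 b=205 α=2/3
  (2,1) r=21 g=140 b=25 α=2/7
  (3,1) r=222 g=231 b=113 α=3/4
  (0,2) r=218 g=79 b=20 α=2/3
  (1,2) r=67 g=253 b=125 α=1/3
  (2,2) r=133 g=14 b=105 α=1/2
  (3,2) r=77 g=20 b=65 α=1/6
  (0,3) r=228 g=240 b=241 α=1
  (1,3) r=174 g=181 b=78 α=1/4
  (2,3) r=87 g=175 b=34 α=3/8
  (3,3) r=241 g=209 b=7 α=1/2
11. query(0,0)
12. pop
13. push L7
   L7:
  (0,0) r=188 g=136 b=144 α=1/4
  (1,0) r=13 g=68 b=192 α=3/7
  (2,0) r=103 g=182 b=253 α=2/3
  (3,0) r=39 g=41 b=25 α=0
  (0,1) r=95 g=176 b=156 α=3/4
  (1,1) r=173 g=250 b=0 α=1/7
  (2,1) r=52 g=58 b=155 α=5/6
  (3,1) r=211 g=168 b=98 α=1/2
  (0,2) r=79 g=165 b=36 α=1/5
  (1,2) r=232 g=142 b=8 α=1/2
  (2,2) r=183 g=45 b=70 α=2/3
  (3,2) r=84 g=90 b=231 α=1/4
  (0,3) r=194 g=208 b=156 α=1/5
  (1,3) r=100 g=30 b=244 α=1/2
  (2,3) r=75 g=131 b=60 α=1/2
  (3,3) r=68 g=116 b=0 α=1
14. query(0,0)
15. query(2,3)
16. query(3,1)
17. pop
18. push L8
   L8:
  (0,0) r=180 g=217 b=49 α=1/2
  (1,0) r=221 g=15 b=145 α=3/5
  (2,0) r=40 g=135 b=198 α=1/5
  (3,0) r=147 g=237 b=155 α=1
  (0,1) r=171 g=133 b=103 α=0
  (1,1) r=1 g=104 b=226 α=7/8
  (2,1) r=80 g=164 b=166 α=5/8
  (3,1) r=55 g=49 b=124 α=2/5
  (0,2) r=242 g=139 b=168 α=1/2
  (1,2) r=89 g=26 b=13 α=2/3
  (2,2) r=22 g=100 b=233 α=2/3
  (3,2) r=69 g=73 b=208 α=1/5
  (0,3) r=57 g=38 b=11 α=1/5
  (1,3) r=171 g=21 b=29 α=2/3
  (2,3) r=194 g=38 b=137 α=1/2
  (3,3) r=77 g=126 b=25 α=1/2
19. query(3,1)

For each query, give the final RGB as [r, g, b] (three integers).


at x=2,y=1 over L1,L2:
L1 α=1/2: [183/2, 9, 59/2]
L2 α=1/3: [391/3, 12, 122/3]
→ [130, 12, 41]

at x=2,y=3 over L1,L2,L3:
after L1 α=2/3: [212/3, 86, 170/3]
after L2 α=2/3: [224/9, 346/3, 278/9]
after L3 α=4/7: [2600/21, 66, 638/21]
→ [124, 66, 30]

query (3,1) [L1,L2,L3,L4,L5] — begin 0,0,0
after L1 α=1/2: [99/2, 68, 57]
after L2 α=1/2: [101/4, 92, 177/2]
after L3 α=1/5: [68, 123, 111]
after L4 α=2/7: [344/7, 891/7, 85]
after L5 α=4/5: [6868/35, 3047/35, 949/5]
= [196, 87, 190]

query (3,2) [L1,L2,L3,L4,L5] — begin 0,0,0
after L1 α=2/5: [446/5, 46, 338/5]
after L2 α=2/3: [1316/15, 164/3, 2138/15]
after L3 α=1/2: [1871/30, 433/3, 3263/30]
after L4 α=3/4: [12851/120, 1783/12, 24323/120]
after L5 α=2/5: [20131/200, 2343/20, 37123/200]
→ [101, 117, 186]

at x=0,y=0 over L1,L2,L3,L4,L5,L6:
L1 α=1/2: [61/2, 31, 83]
L2 α=7/8: [2553/16, 150, 187/2]
L3 α=1/3: [1083/8, 317/3, 126]
L4 α=1/2: [1987/16, 833/6, 195/2]
L5 α=0: [1987/16, 833/6, 195/2]
L6 α=5/6: [1889/32, 7043/36, 1195/12]
→ [59, 196, 100]

at x=0,y=0 over L1,L2,L3,L4,L5,L7:
L1 α=1/2: [61/2, 31, 83]
L2 α=7/8: [2553/16, 150, 187/2]
L3 α=1/3: [1083/8, 317/3, 126]
L4 α=1/2: [1987/16, 833/6, 195/2]
L5 α=0: [1987/16, 833/6, 195/2]
L7 α=1/4: [8969/64, 1105/8, 873/8]
rounded: [140, 138, 109]

at x=2,y=3 over L1,L2,L3,L4,L5,L7:
after L1 α=2/3: [212/3, 86, 170/3]
after L2 α=2/3: [224/9, 346/3, 278/9]
after L3 α=4/7: [2600/21, 66, 638/21]
after L4 α=1/4: [3769/28, 91, 569/7]
after L5 α=0: [3769/28, 91, 569/7]
after L7 α=1/2: [5869/56, 111, 989/14]
= [105, 111, 71]

(3,1) stack=L1,L2,L3,L4,L5,L7; from [0,0,0]:
+L1 (α=1/2) → [99/2, 68, 57]
+L2 (α=1/2) → [101/4, 92, 177/2]
+L3 (α=1/5) → [68, 123, 111]
+L4 (α=2/7) → [344/7, 891/7, 85]
+L5 (α=4/5) → [6868/35, 3047/35, 949/5]
+L7 (α=1/2) → [14253/70, 8927/70, 1439/10]
rounded: [204, 128, 144]

at x=3,y=1 over L1,L2,L3,L4,L5,L8:
L1 α=1/2: [99/2, 68, 57]
L2 α=1/2: [101/4, 92, 177/2]
L3 α=1/5: [68, 123, 111]
L4 α=2/7: [344/7, 891/7, 85]
L5 α=4/5: [6868/35, 3047/35, 949/5]
L8 α=2/5: [24454/175, 12571/175, 4087/25]
= [140, 72, 163]


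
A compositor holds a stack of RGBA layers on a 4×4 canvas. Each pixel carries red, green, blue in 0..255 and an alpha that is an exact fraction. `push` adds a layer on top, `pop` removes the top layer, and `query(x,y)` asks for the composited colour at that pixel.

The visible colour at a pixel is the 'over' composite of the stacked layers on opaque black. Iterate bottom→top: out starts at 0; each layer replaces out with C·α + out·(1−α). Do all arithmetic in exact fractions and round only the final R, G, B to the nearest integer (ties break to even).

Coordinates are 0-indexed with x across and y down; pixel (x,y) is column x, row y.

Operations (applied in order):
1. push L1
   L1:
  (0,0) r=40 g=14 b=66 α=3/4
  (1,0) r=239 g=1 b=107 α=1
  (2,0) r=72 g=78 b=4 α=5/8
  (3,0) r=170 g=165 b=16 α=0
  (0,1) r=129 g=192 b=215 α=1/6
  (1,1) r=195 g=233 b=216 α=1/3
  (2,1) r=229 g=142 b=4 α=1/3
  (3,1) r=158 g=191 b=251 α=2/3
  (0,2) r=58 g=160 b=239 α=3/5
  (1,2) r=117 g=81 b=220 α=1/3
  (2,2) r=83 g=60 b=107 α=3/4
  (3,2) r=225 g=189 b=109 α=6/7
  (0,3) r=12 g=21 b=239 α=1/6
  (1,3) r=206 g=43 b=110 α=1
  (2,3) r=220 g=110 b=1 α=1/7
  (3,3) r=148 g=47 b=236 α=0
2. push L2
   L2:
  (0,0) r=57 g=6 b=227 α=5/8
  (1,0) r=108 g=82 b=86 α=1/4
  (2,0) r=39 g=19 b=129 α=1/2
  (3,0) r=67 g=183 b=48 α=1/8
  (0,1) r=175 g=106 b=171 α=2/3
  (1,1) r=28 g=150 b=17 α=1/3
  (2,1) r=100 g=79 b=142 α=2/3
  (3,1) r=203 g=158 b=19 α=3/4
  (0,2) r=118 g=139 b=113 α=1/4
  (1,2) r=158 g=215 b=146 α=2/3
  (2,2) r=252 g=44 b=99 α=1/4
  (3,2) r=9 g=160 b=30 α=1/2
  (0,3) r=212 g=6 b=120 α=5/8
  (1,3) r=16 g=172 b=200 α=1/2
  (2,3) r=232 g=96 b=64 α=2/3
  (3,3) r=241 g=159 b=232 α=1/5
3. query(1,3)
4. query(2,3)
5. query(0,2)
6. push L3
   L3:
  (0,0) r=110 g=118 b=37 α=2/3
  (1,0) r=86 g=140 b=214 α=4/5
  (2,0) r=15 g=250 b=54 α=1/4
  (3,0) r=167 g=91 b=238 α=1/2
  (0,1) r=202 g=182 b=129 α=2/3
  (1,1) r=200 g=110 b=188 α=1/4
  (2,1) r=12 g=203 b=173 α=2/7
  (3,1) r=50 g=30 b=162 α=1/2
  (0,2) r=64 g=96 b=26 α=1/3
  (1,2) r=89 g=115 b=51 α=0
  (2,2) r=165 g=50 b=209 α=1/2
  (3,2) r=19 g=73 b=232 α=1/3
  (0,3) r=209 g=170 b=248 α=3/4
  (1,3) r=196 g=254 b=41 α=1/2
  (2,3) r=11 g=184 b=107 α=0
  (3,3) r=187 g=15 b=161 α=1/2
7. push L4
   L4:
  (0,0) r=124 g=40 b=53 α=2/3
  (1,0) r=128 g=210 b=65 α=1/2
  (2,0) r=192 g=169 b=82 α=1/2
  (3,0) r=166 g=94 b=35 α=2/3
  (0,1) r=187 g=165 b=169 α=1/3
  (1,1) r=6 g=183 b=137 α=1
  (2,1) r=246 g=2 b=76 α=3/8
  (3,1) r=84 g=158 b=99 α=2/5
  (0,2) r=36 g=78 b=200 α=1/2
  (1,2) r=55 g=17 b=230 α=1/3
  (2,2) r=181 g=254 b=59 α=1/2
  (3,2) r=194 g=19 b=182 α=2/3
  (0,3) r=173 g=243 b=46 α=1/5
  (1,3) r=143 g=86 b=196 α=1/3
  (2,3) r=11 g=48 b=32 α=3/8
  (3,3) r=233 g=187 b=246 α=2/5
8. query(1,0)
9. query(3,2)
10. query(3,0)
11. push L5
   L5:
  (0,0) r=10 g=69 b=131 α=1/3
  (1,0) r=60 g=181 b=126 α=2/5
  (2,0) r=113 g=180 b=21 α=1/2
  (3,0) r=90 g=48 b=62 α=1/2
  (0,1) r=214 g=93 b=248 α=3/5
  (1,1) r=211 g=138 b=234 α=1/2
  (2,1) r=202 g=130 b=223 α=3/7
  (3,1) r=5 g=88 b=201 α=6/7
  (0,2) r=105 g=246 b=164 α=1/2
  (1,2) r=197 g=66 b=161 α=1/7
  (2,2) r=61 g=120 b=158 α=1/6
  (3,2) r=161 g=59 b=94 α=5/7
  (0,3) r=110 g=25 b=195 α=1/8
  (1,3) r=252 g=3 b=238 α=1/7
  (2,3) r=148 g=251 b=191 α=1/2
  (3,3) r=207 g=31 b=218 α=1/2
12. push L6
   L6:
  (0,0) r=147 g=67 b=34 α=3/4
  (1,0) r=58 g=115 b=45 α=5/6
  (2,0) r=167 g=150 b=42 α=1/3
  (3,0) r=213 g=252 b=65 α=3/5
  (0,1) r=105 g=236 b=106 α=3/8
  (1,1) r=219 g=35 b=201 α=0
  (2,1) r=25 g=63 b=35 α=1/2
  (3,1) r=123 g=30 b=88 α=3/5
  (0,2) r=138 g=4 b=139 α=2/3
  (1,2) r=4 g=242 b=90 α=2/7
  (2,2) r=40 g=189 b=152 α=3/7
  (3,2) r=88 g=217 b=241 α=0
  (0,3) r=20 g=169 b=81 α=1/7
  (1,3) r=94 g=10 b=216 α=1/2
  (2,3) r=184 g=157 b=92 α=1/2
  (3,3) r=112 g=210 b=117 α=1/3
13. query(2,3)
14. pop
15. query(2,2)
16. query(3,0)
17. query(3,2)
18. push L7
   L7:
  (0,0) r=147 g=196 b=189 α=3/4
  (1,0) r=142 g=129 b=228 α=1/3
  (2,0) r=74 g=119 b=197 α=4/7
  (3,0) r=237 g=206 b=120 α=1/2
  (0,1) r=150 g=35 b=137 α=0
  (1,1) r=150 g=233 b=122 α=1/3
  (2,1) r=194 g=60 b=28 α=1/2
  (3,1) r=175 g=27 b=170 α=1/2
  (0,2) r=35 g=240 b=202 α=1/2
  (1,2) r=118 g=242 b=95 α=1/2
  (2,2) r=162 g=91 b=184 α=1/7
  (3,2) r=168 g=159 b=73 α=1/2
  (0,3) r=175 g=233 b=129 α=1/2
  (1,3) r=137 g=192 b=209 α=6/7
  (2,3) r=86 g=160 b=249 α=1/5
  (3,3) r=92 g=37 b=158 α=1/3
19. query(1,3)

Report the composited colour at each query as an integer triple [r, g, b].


at x=1,y=3 over L1,L2:
after L1 α=1: [206, 43, 110]
after L2 α=1/2: [111, 215/2, 155]
= [111, 108, 155]

query (2,3) [L1,L2] — begin 0,0,0
L1 α=1/7: [220/7, 110/7, 1/7]
L2 α=2/3: [1156/7, 1454/21, 299/7]
= [165, 69, 43]

(0,2) stack=L1,L2; from [0,0,0]:
+L1 (α=3/5) → [174/5, 96, 717/5]
+L2 (α=1/4) → [278/5, 427/4, 679/5]
rounded: [56, 107, 136]

at x=1,y=0 over L1,L2,L3,L4:
L1 α=1: [239, 1, 107]
L2 α=1/4: [825/4, 85/4, 407/4]
L3 α=4/5: [2201/20, 465/4, 3831/20]
L4 α=1/2: [4761/40, 1305/8, 5131/40]
rounded: [119, 163, 128]

query (3,2) [L1,L2,L3,L4] — begin 0,0,0
L1 α=6/7: [1350/7, 162, 654/7]
L2 α=1/2: [1413/14, 161, 432/7]
L3 α=1/3: [1546/21, 395/3, 2488/21]
L4 α=2/3: [9694/63, 509/9, 10132/63]
rounded: [154, 57, 161]

at x=3,y=0 over L1,L2,L3,L4:
after L1 α=0: [0, 0, 0]
after L2 α=1/8: [67/8, 183/8, 6]
after L3 α=1/2: [1403/16, 911/16, 122]
after L4 α=2/3: [6715/48, 3919/48, 64]
= [140, 82, 64]

(2,3) stack=L1,L2,L3,L4,L5,L6; from [0,0,0]:
+L1 (α=1/7) → [220/7, 110/7, 1/7]
+L2 (α=2/3) → [1156/7, 1454/21, 299/7]
+L3 (α=0) → [1156/7, 1454/21, 299/7]
+L4 (α=3/8) → [6011/56, 5147/84, 2167/56]
+L5 (α=1/2) → [14299/112, 26231/168, 12863/112]
+L6 (α=1/2) → [34907/224, 52607/336, 23167/224]
rounded: [156, 157, 103]

(2,2) stack=L1,L2,L3,L4,L5; from [0,0,0]:
L1 α=3/4: [249/4, 45, 321/4]
L2 α=1/4: [1755/16, 179/4, 1359/16]
L3 α=1/2: [4395/32, 379/8, 4703/32]
L4 α=1/2: [10187/64, 2411/16, 6591/64]
L5 α=1/6: [54839/384, 13975/96, 43067/384]
= [143, 146, 112]

(3,0) stack=L1,L2,L3,L4,L5; from [0,0,0]:
L1 α=0: [0, 0, 0]
L2 α=1/8: [67/8, 183/8, 6]
L3 α=1/2: [1403/16, 911/16, 122]
L4 α=2/3: [6715/48, 3919/48, 64]
L5 α=1/2: [11035/96, 6223/96, 63]
→ [115, 65, 63]

(3,2) stack=L1,L2,L3,L4,L5; from [0,0,0]:
L1 α=6/7: [1350/7, 162, 654/7]
L2 α=1/2: [1413/14, 161, 432/7]
L3 α=1/3: [1546/21, 395/3, 2488/21]
L4 α=2/3: [9694/63, 509/9, 10132/63]
L5 α=5/7: [70103/441, 3673/63, 49874/441]
rounded: [159, 58, 113]

at x=1,y=3 over L1,L2,L3,L4,L5,L7:
L1 α=1: [206, 43, 110]
L2 α=1/2: [111, 215/2, 155]
L3 α=1/2: [307/2, 723/4, 98]
L4 α=1/3: [150, 895/6, 392/3]
L5 α=1/7: [1152/7, 898/7, 146]
L7 α=6/7: [6906/49, 8962/49, 200]
→ [141, 183, 200]


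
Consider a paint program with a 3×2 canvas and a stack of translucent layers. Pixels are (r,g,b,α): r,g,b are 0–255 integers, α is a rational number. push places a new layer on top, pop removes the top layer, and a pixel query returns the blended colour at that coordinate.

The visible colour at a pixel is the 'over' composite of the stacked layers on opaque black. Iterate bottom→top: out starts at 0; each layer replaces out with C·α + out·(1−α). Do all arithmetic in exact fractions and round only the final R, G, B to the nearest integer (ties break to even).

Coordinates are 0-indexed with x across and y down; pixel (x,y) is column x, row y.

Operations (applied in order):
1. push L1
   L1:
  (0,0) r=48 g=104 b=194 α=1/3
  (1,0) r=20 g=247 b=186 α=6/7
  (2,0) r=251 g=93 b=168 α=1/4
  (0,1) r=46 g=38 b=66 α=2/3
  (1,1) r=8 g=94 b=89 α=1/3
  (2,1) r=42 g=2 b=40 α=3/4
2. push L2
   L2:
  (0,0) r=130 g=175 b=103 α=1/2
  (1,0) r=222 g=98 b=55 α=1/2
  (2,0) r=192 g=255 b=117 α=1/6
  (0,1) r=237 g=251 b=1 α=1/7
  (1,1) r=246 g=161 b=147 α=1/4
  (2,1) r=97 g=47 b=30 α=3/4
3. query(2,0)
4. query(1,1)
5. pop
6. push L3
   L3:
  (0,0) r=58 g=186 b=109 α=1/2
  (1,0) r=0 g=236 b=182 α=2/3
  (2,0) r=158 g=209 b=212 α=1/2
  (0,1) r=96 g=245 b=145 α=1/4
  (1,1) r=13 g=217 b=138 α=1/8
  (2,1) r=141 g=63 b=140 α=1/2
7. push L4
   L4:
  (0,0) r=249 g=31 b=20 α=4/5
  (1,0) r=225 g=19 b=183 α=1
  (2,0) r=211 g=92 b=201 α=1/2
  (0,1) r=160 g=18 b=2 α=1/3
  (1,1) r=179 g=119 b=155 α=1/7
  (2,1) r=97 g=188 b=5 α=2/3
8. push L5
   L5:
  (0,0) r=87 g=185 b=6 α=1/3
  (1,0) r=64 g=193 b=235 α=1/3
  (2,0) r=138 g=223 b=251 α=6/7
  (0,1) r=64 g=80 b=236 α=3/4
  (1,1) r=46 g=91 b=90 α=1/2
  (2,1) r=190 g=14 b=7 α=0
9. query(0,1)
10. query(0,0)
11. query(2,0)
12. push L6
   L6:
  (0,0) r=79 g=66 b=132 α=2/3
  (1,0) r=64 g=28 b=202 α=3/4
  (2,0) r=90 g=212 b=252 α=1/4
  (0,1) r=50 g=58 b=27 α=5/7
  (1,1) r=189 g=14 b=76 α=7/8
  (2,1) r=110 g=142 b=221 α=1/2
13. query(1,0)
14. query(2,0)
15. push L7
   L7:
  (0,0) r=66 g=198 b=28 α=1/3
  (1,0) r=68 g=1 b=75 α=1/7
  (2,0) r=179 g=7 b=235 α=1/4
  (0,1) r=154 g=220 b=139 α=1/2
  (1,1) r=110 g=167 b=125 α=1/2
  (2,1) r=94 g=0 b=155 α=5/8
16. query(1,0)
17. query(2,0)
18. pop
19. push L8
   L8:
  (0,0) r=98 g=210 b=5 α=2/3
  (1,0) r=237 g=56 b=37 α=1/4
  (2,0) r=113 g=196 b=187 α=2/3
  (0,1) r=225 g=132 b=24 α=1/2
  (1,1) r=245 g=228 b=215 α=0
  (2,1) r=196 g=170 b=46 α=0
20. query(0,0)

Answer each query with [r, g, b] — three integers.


(2,0) stack=L1,L2; from [0,0,0]:
L1 α=1/4: [251/4, 93/4, 42]
L2 α=1/6: [2023/24, 495/8, 109/2]
→ [84, 62, 54]

at x=1,y=1 over L1,L2:
+L1 (α=1/3) → [8/3, 94/3, 89/3]
+L2 (α=1/4) → [127/2, 255/4, 59]
= [64, 64, 59]

at x=0,y=1 over L1,L3,L4,L5:
L1 α=2/3: [92/3, 76/3, 44]
L3 α=1/4: [47, 321/4, 277/4]
L4 α=1/3: [254/3, 119/2, 281/6]
L5 α=3/4: [415/6, 599/8, 4529/24]
rounded: [69, 75, 189]

(0,0) stack=L1,L3,L4,L5; from [0,0,0]:
L1 α=1/3: [16, 104/3, 194/3]
L3 α=1/2: [37, 331/3, 521/6]
L4 α=4/5: [1033/5, 703/15, 1001/30]
L5 α=1/3: [2501/15, 4181/45, 1091/45]
rounded: [167, 93, 24]

(2,0) stack=L1,L3,L4,L5; from [0,0,0]:
L1 α=1/4: [251/4, 93/4, 42]
L3 α=1/2: [883/8, 929/8, 127]
L4 α=1/2: [2571/16, 1665/16, 164]
L5 α=6/7: [15819/112, 23073/112, 1670/7]
→ [141, 206, 239]

(1,0) stack=L1,L3,L4,L5,L6; from [0,0,0]:
L1 α=6/7: [120/7, 1482/7, 1116/7]
L3 α=2/3: [40/7, 4786/21, 3664/21]
L4 α=1: [225, 19, 183]
L5 α=1/3: [514/3, 77, 601/3]
L6 α=3/4: [545/6, 161/4, 2419/12]
= [91, 40, 202]

at x=2,y=0 over L1,L3,L4,L5,L6:
L1 α=1/4: [251/4, 93/4, 42]
L3 α=1/2: [883/8, 929/8, 127]
L4 α=1/2: [2571/16, 1665/16, 164]
L5 α=6/7: [15819/112, 23073/112, 1670/7]
L6 α=1/4: [57537/448, 92963/448, 3387/14]
rounded: [128, 208, 242]

query (1,0) [L1,L3,L4,L5,L6,L7] — begin 0,0,0
L1 α=6/7: [120/7, 1482/7, 1116/7]
L3 α=2/3: [40/7, 4786/21, 3664/21]
L4 α=1: [225, 19, 183]
L5 α=1/3: [514/3, 77, 601/3]
L6 α=3/4: [545/6, 161/4, 2419/12]
L7 α=1/7: [613/7, 485/14, 367/2]
→ [88, 35, 184]

query (2,0) [L1,L3,L4,L5,L6,L7] — begin 0,0,0
L1 α=1/4: [251/4, 93/4, 42]
L3 α=1/2: [883/8, 929/8, 127]
L4 α=1/2: [2571/16, 1665/16, 164]
L5 α=6/7: [15819/112, 23073/112, 1670/7]
L6 α=1/4: [57537/448, 92963/448, 3387/14]
L7 α=1/4: [252803/1792, 282025/1792, 13451/56]
→ [141, 157, 240]

query (0,0) [L1,L3,L4,L5,L6,L8] — begin 0,0,0
L1 α=1/3: [16, 104/3, 194/3]
L3 α=1/2: [37, 331/3, 521/6]
L4 α=4/5: [1033/5, 703/15, 1001/30]
L5 α=1/3: [2501/15, 4181/45, 1091/45]
L6 α=2/3: [4871/45, 10121/135, 12971/135]
L8 α=2/3: [13691/135, 66821/405, 14321/405]
= [101, 165, 35]


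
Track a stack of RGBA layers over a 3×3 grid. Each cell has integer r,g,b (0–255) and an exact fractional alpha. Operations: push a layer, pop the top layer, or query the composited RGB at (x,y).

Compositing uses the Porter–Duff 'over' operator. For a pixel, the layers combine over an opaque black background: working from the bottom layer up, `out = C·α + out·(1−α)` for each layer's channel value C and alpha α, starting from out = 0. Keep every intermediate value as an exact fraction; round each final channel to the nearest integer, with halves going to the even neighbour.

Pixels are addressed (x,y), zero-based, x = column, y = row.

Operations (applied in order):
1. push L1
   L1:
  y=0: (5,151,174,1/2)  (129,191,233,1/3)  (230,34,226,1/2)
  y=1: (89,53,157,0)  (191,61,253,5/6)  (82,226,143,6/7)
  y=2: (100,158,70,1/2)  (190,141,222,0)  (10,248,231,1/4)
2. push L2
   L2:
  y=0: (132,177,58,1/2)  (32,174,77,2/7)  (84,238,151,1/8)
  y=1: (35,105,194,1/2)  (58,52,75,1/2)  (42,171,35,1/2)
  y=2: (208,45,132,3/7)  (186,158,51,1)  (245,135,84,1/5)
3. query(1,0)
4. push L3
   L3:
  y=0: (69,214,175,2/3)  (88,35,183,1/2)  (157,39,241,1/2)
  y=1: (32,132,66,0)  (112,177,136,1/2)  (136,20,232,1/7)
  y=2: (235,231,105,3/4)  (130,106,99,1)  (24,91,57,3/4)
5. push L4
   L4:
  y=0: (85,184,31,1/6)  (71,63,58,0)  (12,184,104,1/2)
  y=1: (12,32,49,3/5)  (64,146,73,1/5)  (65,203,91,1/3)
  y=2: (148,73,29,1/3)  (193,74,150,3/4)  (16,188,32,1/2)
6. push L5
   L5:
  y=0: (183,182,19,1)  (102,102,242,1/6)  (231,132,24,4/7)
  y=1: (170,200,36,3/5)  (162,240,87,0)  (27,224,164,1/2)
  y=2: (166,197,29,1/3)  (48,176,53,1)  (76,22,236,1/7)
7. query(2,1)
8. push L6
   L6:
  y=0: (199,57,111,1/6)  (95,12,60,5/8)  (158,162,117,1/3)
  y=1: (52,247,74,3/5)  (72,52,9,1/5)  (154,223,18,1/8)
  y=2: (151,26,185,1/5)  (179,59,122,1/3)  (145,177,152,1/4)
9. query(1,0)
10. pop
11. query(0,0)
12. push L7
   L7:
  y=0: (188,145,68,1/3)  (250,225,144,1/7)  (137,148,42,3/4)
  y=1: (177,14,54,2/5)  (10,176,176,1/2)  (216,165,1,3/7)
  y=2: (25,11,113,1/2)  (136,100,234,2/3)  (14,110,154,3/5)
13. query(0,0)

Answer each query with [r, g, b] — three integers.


(1,0) stack=L1,L2; from [0,0,0]:
L1 α=1/3: [43, 191/3, 233/3]
L2 α=2/7: [279/7, 1999/21, 1627/21]
= [40, 95, 77]

(2,1) stack=L1,L2,L3,L4,L5; from [0,0,0]:
after L1 α=6/7: [492/7, 1356/7, 858/7]
after L2 α=1/2: [393/7, 2553/14, 1103/14]
after L3 α=1/7: [3310/49, 7799/49, 4933/49]
after L4 α=1/3: [9805/147, 8515/49, 4775/49]
after L5 α=1/2: [6887/147, 19491/98, 12811/98]
→ [47, 199, 131]

query (1,0) [L1,L2,L3,L4,L5,L6] — begin 0,0,0
after L1 α=1/3: [43, 191/3, 233/3]
after L2 α=2/7: [279/7, 1999/21, 1627/21]
after L3 α=1/2: [895/14, 1367/21, 2735/21]
after L4 α=0: [895/14, 1367/21, 2735/21]
after L5 α=1/6: [5903/84, 8977/126, 18757/126]
after L6 α=5/8: [19203/224, 11497/336, 31357/336]
rounded: [86, 34, 93]

(0,0) stack=L1,L2,L3,L4,L5; from [0,0,0]:
+L1 (α=1/2) → [5/2, 151/2, 87]
+L2 (α=1/2) → [269/4, 505/4, 145/2]
+L3 (α=2/3) → [821/12, 739/4, 845/6]
+L4 (α=1/6) → [5125/72, 1477/8, 4411/36]
+L5 (α=1) → [183, 182, 19]
→ [183, 182, 19]

at x=0,y=0 over L1,L2,L3,L4,L5,L7:
L1 α=1/2: [5/2, 151/2, 87]
L2 α=1/2: [269/4, 505/4, 145/2]
L3 α=2/3: [821/12, 739/4, 845/6]
L4 α=1/6: [5125/72, 1477/8, 4411/36]
L5 α=1: [183, 182, 19]
L7 α=1/3: [554/3, 509/3, 106/3]
rounded: [185, 170, 35]


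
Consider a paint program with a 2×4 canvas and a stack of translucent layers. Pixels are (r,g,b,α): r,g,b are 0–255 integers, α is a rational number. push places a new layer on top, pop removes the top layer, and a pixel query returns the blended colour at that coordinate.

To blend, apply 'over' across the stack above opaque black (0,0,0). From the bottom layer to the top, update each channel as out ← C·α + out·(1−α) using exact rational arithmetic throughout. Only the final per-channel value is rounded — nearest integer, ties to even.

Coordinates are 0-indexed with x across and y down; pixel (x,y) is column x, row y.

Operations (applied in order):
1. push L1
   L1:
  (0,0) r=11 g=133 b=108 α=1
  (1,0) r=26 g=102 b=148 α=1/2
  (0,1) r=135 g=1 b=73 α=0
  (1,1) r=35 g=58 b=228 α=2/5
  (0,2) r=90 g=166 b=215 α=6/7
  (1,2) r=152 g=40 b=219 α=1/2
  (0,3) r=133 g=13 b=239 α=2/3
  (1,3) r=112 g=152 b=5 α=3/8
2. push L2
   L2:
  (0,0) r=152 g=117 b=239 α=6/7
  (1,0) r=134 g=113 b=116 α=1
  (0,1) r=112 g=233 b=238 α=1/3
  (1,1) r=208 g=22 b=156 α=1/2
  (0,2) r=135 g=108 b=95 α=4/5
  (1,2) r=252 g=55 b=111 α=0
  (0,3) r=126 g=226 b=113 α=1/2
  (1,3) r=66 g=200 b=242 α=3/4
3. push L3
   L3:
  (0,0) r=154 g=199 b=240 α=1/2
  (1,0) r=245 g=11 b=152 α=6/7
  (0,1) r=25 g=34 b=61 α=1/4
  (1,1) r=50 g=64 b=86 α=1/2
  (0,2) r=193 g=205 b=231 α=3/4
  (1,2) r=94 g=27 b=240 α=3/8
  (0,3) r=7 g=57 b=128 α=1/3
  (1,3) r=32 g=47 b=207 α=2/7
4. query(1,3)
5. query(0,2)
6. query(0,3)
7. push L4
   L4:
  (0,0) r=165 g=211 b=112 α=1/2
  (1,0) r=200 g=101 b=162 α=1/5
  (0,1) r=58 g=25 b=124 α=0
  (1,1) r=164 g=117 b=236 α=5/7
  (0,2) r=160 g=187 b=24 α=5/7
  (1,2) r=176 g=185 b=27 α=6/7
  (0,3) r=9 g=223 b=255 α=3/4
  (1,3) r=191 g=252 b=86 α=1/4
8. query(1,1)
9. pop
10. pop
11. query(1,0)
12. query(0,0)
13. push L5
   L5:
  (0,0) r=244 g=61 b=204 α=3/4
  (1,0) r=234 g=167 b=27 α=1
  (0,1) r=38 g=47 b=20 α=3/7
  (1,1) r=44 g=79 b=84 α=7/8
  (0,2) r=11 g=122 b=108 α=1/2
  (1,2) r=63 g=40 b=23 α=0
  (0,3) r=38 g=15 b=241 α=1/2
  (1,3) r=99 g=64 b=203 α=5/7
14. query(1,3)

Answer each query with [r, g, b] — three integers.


query (1,3) [L1,L2,L3] — begin 0,0,0
+L1 (α=3/8) → [42, 57, 15/8]
+L2 (α=3/4) → [60, 657/4, 5823/32]
+L3 (α=2/7) → [52, 523/4, 42363/224]
rounded: [52, 131, 189]

at x=0,y=2 over L1,L2,L3:
after L1 α=6/7: [540/7, 996/7, 1290/7]
after L2 α=4/5: [864/7, 804/7, 790/7]
after L3 α=3/4: [4917/28, 5109/28, 5641/28]
= [176, 182, 201]

query (0,3) [L1,L2,L3] — begin 0,0,0
after L1 α=2/3: [266/3, 26/3, 478/3]
after L2 α=1/2: [322/3, 352/3, 817/6]
after L3 α=1/3: [665/9, 875/9, 1201/9]
→ [74, 97, 133]

at x=1,y=1 over L1,L2,L3,L4:
after L1 α=2/5: [14, 116/5, 456/5]
after L2 α=1/2: [111, 113/5, 618/5]
after L3 α=1/2: [161/2, 433/10, 524/5]
after L4 α=5/7: [981/7, 3358/35, 6948/35]
= [140, 96, 199]

at x=1,y=0 over L1,L2:
L1 α=1/2: [13, 51, 74]
L2 α=1: [134, 113, 116]
rounded: [134, 113, 116]

(0,0) stack=L1,L2; from [0,0,0]:
after L1 α=1: [11, 133, 108]
after L2 α=6/7: [923/7, 835/7, 1542/7]
= [132, 119, 220]

at x=1,y=3 over L1,L2,L5:
+L1 (α=3/8) → [42, 57, 15/8]
+L2 (α=3/4) → [60, 657/4, 5823/32]
+L5 (α=5/7) → [615/7, 1297/14, 22063/112]
rounded: [88, 93, 197]


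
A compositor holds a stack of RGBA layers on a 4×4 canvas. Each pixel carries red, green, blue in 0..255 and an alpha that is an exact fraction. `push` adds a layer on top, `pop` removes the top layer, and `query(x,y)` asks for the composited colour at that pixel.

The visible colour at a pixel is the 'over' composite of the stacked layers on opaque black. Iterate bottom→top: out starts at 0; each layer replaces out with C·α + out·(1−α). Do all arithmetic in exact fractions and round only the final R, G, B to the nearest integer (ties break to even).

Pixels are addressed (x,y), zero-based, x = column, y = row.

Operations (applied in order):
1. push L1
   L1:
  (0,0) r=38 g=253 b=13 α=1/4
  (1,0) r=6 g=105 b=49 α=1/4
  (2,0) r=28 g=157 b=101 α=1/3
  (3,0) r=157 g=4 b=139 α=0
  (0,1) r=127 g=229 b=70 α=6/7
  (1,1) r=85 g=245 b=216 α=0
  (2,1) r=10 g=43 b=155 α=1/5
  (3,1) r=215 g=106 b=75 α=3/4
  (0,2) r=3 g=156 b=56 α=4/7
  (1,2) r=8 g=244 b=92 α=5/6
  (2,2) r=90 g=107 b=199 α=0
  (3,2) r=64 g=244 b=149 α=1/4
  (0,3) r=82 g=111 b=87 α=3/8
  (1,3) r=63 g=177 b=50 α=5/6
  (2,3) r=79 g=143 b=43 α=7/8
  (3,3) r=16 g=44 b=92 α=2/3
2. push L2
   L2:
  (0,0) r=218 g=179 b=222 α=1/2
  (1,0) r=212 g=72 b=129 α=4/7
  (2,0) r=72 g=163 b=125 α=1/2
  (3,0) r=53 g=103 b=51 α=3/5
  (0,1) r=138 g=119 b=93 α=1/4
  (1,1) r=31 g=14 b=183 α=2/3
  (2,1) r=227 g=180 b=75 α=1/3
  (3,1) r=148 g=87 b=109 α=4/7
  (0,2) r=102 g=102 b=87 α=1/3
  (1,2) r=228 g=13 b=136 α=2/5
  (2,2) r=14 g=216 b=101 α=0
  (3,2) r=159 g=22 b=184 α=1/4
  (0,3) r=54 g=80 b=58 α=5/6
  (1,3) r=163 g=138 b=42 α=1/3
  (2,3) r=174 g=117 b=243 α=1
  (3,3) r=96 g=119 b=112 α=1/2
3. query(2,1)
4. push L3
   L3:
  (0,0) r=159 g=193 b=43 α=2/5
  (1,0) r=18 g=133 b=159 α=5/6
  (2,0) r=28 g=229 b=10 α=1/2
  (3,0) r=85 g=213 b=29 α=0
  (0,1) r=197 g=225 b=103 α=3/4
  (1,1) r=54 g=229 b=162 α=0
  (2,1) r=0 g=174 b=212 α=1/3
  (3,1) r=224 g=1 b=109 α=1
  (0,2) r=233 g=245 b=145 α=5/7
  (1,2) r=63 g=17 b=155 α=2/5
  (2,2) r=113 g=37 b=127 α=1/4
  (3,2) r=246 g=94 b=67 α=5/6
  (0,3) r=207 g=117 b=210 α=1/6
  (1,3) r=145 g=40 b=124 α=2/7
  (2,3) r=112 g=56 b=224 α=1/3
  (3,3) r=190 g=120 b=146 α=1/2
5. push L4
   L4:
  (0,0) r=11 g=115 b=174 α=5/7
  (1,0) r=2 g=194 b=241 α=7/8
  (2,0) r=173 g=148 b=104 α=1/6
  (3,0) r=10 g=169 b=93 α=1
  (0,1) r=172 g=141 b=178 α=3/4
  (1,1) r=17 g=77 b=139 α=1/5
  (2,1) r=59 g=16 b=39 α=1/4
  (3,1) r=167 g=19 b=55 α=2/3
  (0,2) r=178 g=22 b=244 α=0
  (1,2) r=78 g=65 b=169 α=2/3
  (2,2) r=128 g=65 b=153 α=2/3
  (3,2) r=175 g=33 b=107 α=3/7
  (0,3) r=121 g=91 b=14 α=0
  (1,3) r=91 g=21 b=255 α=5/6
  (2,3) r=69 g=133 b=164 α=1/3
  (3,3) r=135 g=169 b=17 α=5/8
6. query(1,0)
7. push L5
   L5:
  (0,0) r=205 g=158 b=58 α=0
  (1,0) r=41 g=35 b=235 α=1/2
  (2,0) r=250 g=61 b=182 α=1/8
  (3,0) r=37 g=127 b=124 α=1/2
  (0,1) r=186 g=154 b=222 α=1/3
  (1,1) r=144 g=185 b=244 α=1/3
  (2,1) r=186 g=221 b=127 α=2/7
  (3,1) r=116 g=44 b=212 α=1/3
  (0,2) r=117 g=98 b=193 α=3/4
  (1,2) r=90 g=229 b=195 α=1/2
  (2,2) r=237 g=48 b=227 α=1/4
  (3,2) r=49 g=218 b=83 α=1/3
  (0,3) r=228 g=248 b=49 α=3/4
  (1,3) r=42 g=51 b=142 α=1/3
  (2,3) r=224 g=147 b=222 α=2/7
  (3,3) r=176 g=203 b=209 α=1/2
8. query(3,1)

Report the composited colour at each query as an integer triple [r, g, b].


(2,1) stack=L1,L2; from [0,0,0]:
L1 α=1/5: [2, 43/5, 31]
L2 α=1/3: [77, 986/15, 137/3]
= [77, 66, 46]

query (1,0) [L1,L2,L3,L4] — begin 0,0,0
+L1 (α=1/4) → [3/2, 105/4, 49/4]
+L2 (α=4/7) → [1705/14, 1467/28, 2211/28]
+L3 (α=5/6) → [2965/84, 20087/168, 8157/56]
+L4 (α=7/8) → [4141/672, 248231/1344, 102629/448]
→ [6, 185, 229]

query (3,1) [L1,L2,L3,L4,L5] — begin 0,0,0
after L1 α=3/4: [645/4, 159/2, 225/4]
after L2 α=4/7: [4303/28, 1173/14, 2419/28]
after L3 α=1: [224, 1, 109]
after L4 α=2/3: [186, 13, 73]
after L5 α=1/3: [488/3, 70/3, 358/3]
= [163, 23, 119]
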